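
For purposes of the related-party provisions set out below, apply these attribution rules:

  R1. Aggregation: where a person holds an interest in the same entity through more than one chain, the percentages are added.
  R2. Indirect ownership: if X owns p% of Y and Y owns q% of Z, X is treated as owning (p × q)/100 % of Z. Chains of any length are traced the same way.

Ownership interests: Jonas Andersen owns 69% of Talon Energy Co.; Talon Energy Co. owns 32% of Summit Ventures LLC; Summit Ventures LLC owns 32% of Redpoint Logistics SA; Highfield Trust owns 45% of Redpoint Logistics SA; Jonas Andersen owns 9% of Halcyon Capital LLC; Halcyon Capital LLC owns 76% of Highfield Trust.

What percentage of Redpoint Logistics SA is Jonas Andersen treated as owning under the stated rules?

10.1436%

Chain via Talon Energy Co. → Summit Ventures LLC (R2): 69% × 32% × 32% = 7.0656% of Redpoint Logistics SA.
Chain via Halcyon Capital LLC → Highfield Trust (R2): 9% × 76% × 45% = 3.078% of Redpoint Logistics SA.
Aggregating (R1): 7.0656% + 3.078% = 10.1436%.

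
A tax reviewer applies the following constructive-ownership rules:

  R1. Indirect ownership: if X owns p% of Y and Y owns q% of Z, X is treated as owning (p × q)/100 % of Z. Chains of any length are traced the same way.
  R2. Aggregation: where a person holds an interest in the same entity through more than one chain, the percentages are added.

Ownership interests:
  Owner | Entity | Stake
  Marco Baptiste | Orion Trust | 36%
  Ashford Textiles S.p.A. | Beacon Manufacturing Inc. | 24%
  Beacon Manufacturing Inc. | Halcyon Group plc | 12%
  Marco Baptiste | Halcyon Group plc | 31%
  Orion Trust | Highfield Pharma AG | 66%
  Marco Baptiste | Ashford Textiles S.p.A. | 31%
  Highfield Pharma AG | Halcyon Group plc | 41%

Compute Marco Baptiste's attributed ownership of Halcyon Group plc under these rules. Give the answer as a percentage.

Chain via Ashford Textiles S.p.A. → Beacon Manufacturing Inc. (R1): 31% × 24% × 12% = 0.8928% of Halcyon Group plc.
Chain via Orion Trust → Highfield Pharma AG (R1): 36% × 66% × 41% = 9.7416% of Halcyon Group plc.
Direct interest in Halcyon Group plc: 31%.
Aggregating (R2): 0.8928% + 9.7416% + 31% = 41.6344%.

41.6344%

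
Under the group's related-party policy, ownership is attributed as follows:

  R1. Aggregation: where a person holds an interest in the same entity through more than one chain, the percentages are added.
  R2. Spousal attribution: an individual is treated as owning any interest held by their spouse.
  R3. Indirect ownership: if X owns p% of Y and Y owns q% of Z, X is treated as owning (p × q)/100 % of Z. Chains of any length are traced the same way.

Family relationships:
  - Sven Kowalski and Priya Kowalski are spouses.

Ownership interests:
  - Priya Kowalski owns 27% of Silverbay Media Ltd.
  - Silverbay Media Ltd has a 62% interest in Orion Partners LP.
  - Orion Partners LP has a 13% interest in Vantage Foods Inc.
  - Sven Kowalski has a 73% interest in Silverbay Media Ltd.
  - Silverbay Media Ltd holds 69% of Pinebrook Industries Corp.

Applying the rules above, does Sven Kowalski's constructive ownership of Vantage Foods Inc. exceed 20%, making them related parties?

No

By spousal attribution (R2), Sven Kowalski is treated as also owning Priya Kowalski's interest in Silverbay Media Ltd, giving 73% + 27% = 100%.
Chain via Silverbay Media Ltd → Orion Partners LP (R3): 100% × 62% × 13% = 8.06% of Vantage Foods Inc.
8.06% does not exceed the 20% threshold, so Sven is not a related party to Vantage Foods Inc.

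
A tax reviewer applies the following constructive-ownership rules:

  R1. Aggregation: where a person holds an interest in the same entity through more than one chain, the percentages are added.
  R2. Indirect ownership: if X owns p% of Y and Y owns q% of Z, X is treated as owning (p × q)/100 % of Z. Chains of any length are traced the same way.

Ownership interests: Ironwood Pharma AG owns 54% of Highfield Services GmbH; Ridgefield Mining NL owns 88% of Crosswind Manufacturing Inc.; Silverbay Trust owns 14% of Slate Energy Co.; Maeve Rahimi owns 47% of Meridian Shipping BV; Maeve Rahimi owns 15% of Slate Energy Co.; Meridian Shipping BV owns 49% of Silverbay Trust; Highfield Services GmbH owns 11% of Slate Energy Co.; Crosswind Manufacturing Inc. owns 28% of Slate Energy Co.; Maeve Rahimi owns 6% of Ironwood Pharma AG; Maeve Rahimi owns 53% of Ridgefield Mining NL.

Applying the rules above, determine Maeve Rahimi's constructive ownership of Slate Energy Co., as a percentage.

31.6398%

Chain via Ridgefield Mining NL → Crosswind Manufacturing Inc. (R2): 53% × 88% × 28% = 13.0592% of Slate Energy Co.
Chain via Meridian Shipping BV → Silverbay Trust (R2): 47% × 49% × 14% = 3.2242% of Slate Energy Co.
Chain via Ironwood Pharma AG → Highfield Services GmbH (R2): 6% × 54% × 11% = 0.3564% of Slate Energy Co.
Direct interest in Slate Energy Co: 15%.
Aggregating (R1): 13.0592% + 3.2242% + 0.3564% + 15% = 31.6398%.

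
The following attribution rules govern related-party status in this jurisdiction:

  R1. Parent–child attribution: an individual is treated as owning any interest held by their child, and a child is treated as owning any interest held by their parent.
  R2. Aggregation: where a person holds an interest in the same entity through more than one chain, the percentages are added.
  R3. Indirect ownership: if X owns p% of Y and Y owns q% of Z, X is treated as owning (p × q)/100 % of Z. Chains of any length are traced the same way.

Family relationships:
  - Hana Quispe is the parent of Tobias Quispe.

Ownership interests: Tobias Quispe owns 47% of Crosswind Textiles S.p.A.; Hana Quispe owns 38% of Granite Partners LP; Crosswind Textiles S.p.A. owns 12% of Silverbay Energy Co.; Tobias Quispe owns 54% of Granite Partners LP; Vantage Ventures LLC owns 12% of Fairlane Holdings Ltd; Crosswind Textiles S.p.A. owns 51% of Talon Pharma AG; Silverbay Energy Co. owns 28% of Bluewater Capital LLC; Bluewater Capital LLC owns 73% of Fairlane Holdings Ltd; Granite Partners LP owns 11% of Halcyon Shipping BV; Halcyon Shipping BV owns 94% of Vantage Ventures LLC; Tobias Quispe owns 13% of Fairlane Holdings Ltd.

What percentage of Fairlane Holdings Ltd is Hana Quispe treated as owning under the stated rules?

By parent–child attribution (R1), Hana Quispe is treated as also owning Tobias Quispe's interest in Granite Partners LP, giving 38% + 54% = 92%.
By parent–child attribution (R1), Hana Quispe is treated as owning Tobias Quispe's 47% interest in Crosswind Textiles S.p.A.
By parent–child attribution (R1), Hana Quispe is treated as owning Tobias Quispe's 13% interest in Fairlane Holdings Ltd.
Chain via Granite Partners LP → Halcyon Shipping BV → Vantage Ventures LLC (R3): 92% × 11% × 94% × 12% = 1.141536% of Fairlane Holdings Ltd.
Chain via Crosswind Textiles S.p.A. → Silverbay Energy Co. → Bluewater Capital LLC (R3): 47% × 12% × 28% × 73% = 1.152816% of Fairlane Holdings Ltd.
Direct interest in Fairlane Holdings Ltd: 13%.
Aggregating (R2): 1.141536% + 1.152816% + 13% = 15.294352%.

15.294352%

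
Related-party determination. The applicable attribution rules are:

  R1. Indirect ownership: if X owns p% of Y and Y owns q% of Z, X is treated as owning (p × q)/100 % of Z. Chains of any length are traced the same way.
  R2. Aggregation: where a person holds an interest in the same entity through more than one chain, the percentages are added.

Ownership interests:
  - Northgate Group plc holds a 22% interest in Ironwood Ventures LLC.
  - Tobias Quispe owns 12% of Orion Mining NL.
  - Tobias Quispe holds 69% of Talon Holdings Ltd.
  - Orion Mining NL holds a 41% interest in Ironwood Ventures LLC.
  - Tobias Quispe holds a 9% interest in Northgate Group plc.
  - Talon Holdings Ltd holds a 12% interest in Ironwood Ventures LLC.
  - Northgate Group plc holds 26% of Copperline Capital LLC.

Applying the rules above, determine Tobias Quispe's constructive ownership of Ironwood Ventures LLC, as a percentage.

15.18%

Chain via Northgate Group plc (R1): 9% × 22% = 1.98% of Ironwood Ventures LLC.
Chain via Talon Holdings Ltd (R1): 69% × 12% = 8.28% of Ironwood Ventures LLC.
Chain via Orion Mining NL (R1): 12% × 41% = 4.92% of Ironwood Ventures LLC.
Aggregating (R2): 1.98% + 8.28% + 4.92% = 15.18%.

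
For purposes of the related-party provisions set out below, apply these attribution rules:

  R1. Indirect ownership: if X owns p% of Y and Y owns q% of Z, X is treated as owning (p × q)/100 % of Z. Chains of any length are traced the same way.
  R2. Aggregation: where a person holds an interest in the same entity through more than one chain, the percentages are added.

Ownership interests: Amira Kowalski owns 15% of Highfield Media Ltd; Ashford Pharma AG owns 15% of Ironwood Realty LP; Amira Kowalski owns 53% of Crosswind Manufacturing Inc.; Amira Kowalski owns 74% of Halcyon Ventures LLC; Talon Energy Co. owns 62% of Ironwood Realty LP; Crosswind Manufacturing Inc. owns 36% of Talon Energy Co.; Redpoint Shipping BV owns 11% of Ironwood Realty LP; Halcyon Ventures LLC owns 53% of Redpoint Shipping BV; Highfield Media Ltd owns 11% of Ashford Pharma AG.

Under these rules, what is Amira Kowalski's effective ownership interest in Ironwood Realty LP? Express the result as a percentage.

16.3913%

Chain via Halcyon Ventures LLC → Redpoint Shipping BV (R1): 74% × 53% × 11% = 4.3142% of Ironwood Realty LP.
Chain via Crosswind Manufacturing Inc. → Talon Energy Co. (R1): 53% × 36% × 62% = 11.8296% of Ironwood Realty LP.
Chain via Highfield Media Ltd → Ashford Pharma AG (R1): 15% × 11% × 15% = 0.2475% of Ironwood Realty LP.
Aggregating (R2): 4.3142% + 11.8296% + 0.2475% = 16.3913%.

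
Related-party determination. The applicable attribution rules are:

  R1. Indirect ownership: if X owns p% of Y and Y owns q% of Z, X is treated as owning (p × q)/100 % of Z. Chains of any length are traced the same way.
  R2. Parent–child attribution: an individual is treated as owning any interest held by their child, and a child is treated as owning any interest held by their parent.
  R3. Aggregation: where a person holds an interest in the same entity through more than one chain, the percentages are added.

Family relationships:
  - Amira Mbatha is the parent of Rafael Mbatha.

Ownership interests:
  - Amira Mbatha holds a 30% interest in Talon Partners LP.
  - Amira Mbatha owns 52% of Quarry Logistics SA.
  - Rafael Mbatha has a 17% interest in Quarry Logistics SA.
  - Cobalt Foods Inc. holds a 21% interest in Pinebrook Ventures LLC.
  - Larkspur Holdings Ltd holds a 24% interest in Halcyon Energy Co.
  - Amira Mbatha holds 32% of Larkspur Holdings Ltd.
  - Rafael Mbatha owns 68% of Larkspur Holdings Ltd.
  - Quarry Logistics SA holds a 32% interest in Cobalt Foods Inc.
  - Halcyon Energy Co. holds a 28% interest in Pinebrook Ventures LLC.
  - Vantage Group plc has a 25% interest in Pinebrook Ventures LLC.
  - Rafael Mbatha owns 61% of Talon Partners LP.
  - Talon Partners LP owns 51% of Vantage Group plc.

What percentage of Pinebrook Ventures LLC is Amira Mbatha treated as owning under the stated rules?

By parent–child attribution (R2), Amira Mbatha is treated as also owning Rafael Mbatha's interest in Quarry Logistics SA, giving 52% + 17% = 69%.
By parent–child attribution (R2), Amira Mbatha is treated as also owning Rafael Mbatha's interest in Larkspur Holdings Ltd, giving 32% + 68% = 100%.
By parent–child attribution (R2), Amira Mbatha is treated as also owning Rafael Mbatha's interest in Talon Partners LP, giving 30% + 61% = 91%.
Chain via Quarry Logistics SA → Cobalt Foods Inc. (R1): 69% × 32% × 21% = 4.6368% of Pinebrook Ventures LLC.
Chain via Larkspur Holdings Ltd → Halcyon Energy Co. (R1): 100% × 24% × 28% = 6.72% of Pinebrook Ventures LLC.
Chain via Talon Partners LP → Vantage Group plc (R1): 91% × 51% × 25% = 11.6025% of Pinebrook Ventures LLC.
Aggregating (R3): 4.6368% + 6.72% + 11.6025% = 22.9593%.

22.9593%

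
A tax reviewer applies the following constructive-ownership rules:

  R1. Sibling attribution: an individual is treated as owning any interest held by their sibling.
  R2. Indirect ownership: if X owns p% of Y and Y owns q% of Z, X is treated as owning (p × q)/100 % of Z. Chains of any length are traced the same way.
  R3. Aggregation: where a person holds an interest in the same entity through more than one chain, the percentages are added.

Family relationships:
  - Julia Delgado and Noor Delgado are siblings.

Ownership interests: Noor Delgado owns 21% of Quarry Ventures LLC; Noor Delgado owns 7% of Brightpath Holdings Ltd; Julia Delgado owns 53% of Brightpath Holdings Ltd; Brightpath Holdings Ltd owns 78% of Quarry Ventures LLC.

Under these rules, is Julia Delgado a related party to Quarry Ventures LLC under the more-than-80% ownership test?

By sibling attribution (R1), Julia Delgado is treated as also owning Noor Delgado's interest in Brightpath Holdings Ltd, giving 53% + 7% = 60%.
By sibling attribution (R1), Julia Delgado is treated as owning Noor Delgado's 21% interest in Quarry Ventures LLC.
Chain via Brightpath Holdings Ltd (R2): 60% × 78% = 46.8% of Quarry Ventures LLC.
Direct interest in Quarry Ventures LLC: 21%.
Aggregating (R3): 46.8% + 21% = 67.8%.
67.8% does not exceed the 80% threshold, so Julia is not a related party to Quarry Ventures LLC.

No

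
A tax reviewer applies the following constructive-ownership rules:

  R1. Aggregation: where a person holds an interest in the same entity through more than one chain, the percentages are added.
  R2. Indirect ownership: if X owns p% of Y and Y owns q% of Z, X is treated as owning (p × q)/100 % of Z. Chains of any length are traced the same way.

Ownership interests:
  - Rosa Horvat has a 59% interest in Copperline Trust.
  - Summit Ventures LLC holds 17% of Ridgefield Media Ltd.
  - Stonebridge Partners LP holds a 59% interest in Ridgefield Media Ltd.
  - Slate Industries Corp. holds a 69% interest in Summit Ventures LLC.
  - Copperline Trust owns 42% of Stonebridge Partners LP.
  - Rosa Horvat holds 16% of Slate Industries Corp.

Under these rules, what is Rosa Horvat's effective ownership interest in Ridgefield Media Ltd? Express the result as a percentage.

16.497%

Chain via Copperline Trust → Stonebridge Partners LP (R2): 59% × 42% × 59% = 14.6202% of Ridgefield Media Ltd.
Chain via Slate Industries Corp. → Summit Ventures LLC (R2): 16% × 69% × 17% = 1.8768% of Ridgefield Media Ltd.
Aggregating (R1): 14.6202% + 1.8768% = 16.497%.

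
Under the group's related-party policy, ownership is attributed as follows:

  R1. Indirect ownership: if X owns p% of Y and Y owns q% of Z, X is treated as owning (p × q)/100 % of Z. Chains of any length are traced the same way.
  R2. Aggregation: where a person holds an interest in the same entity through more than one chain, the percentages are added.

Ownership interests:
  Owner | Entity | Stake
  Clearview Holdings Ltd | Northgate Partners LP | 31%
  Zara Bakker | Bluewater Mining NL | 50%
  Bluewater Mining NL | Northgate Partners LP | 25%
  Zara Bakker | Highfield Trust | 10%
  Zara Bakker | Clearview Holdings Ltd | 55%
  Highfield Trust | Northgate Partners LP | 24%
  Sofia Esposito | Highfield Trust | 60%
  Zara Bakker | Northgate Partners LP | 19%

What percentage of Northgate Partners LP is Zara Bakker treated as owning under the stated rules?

50.95%

Chain via Highfield Trust (R1): 10% × 24% = 2.4% of Northgate Partners LP.
Chain via Bluewater Mining NL (R1): 50% × 25% = 12.5% of Northgate Partners LP.
Chain via Clearview Holdings Ltd (R1): 55% × 31% = 17.05% of Northgate Partners LP.
Direct interest in Northgate Partners LP: 19%.
Aggregating (R2): 2.4% + 12.5% + 17.05% + 19% = 50.95%.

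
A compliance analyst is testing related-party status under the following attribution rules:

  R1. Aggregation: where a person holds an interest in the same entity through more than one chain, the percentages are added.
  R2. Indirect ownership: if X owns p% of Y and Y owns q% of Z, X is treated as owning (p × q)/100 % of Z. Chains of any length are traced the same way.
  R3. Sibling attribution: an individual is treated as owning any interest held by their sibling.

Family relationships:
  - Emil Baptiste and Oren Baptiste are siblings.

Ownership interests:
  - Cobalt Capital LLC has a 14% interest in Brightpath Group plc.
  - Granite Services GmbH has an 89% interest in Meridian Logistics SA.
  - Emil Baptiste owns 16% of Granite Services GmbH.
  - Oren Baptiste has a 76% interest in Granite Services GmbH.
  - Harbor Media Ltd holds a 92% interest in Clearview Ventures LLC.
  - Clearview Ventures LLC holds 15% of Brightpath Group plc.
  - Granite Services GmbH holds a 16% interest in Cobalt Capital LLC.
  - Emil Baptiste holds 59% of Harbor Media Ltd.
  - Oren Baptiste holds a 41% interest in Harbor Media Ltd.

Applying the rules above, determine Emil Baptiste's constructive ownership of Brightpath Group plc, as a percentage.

15.8608%

By sibling attribution (R3), Emil Baptiste is treated as also owning Oren Baptiste's interest in Harbor Media Ltd, giving 59% + 41% = 100%.
By sibling attribution (R3), Emil Baptiste is treated as also owning Oren Baptiste's interest in Granite Services GmbH, giving 16% + 76% = 92%.
Chain via Harbor Media Ltd → Clearview Ventures LLC (R2): 100% × 92% × 15% = 13.8% of Brightpath Group plc.
Chain via Granite Services GmbH → Cobalt Capital LLC (R2): 92% × 16% × 14% = 2.0608% of Brightpath Group plc.
Aggregating (R1): 13.8% + 2.0608% = 15.8608%.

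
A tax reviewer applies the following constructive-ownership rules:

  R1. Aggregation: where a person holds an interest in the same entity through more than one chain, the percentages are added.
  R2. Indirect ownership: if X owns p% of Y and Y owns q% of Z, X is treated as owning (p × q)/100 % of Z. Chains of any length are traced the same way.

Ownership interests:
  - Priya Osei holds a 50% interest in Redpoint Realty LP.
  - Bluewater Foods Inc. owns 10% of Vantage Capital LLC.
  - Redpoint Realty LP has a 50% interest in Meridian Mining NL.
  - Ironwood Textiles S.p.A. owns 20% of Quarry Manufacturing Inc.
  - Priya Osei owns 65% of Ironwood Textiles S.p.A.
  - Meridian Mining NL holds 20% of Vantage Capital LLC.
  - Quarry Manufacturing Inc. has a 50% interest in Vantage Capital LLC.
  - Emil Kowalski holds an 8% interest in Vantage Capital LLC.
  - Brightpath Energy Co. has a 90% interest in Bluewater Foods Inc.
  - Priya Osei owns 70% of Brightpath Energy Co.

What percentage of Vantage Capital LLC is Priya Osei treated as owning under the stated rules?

Chain via Brightpath Energy Co. → Bluewater Foods Inc. (R2): 70% × 90% × 10% = 6.3% of Vantage Capital LLC.
Chain via Ironwood Textiles S.p.A. → Quarry Manufacturing Inc. (R2): 65% × 20% × 50% = 6.5% of Vantage Capital LLC.
Chain via Redpoint Realty LP → Meridian Mining NL (R2): 50% × 50% × 20% = 5% of Vantage Capital LLC.
Aggregating (R1): 6.3% + 6.5% + 5% = 17.8%.

17.8%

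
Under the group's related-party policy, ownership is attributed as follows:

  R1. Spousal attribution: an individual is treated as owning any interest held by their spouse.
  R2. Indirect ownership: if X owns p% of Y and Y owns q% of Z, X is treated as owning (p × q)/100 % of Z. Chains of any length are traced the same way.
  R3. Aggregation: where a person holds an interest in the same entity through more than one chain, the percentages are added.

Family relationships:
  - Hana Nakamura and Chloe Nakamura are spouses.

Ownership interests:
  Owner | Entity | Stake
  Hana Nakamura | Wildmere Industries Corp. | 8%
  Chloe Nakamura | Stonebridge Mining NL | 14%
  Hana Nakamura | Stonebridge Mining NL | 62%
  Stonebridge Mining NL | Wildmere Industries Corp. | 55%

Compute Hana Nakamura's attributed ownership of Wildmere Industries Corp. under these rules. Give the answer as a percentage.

By spousal attribution (R1), Hana Nakamura is treated as also owning Chloe Nakamura's interest in Stonebridge Mining NL, giving 62% + 14% = 76%.
Chain via Stonebridge Mining NL (R2): 76% × 55% = 41.8% of Wildmere Industries Corp.
Direct interest in Wildmere Industries Corp: 8%.
Aggregating (R3): 41.8% + 8% = 49.8%.

49.8%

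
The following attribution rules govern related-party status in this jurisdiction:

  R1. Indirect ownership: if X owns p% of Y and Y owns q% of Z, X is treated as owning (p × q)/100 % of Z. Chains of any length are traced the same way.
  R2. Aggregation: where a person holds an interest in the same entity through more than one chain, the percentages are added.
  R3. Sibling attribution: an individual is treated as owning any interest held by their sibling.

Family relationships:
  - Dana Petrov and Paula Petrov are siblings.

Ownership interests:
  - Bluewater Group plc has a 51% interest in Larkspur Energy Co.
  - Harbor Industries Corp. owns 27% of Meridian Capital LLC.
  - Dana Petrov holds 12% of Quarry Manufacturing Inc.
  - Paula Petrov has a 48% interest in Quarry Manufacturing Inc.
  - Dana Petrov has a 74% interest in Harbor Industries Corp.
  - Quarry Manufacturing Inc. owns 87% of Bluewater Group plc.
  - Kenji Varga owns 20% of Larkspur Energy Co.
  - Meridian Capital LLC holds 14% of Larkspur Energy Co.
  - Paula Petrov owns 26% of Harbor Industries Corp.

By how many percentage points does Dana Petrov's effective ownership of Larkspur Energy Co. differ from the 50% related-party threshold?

19.598

By sibling attribution (R3), Dana Petrov is treated as also owning Paula Petrov's interest in Harbor Industries Corp, giving 74% + 26% = 100%.
By sibling attribution (R3), Dana Petrov is treated as also owning Paula Petrov's interest in Quarry Manufacturing Inc, giving 12% + 48% = 60%.
Chain via Harbor Industries Corp. → Meridian Capital LLC (R1): 100% × 27% × 14% = 3.78% of Larkspur Energy Co.
Chain via Quarry Manufacturing Inc. → Bluewater Group plc (R1): 60% × 87% × 51% = 26.622% of Larkspur Energy Co.
Aggregating (R2): 3.78% + 26.622% = 30.402%.
30.402% falls short of the 50% threshold by 19.598 percentage points.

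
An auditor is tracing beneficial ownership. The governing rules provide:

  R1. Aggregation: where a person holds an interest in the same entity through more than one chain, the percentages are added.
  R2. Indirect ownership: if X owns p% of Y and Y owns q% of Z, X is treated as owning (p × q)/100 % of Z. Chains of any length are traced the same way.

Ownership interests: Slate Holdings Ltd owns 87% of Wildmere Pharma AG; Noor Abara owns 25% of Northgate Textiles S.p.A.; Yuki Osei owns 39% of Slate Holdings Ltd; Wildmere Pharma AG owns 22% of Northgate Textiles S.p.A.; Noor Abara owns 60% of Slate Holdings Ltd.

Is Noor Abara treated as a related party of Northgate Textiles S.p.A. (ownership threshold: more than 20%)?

Chain via Slate Holdings Ltd → Wildmere Pharma AG (R2): 60% × 87% × 22% = 11.484% of Northgate Textiles S.p.A.
Direct interest in Northgate Textiles S.p.A: 25%.
Aggregating (R1): 11.484% + 25% = 36.484%.
36.484% exceeds the 20% threshold, so Noor is a related party to Northgate Textiles S.p.A.

Yes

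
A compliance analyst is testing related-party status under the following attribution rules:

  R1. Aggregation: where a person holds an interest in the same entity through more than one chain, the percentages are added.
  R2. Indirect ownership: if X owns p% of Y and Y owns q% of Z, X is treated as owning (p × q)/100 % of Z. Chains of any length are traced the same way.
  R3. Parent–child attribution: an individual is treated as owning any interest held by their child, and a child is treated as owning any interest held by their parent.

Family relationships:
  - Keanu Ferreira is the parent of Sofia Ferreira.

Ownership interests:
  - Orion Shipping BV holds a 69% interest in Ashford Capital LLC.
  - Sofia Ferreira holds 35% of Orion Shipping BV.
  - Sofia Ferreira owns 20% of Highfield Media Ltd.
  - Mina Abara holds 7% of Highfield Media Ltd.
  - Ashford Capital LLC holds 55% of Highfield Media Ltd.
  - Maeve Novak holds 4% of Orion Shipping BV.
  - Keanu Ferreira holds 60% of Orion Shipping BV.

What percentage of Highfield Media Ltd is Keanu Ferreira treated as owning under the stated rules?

By parent–child attribution (R3), Keanu Ferreira is treated as also owning Sofia Ferreira's interest in Orion Shipping BV, giving 60% + 35% = 95%.
By parent–child attribution (R3), Keanu Ferreira is treated as owning Sofia Ferreira's 20% interest in Highfield Media Ltd.
Chain via Orion Shipping BV → Ashford Capital LLC (R2): 95% × 69% × 55% = 36.0525% of Highfield Media Ltd.
Direct interest in Highfield Media Ltd: 20%.
Aggregating (R1): 36.0525% + 20% = 56.0525%.

56.0525%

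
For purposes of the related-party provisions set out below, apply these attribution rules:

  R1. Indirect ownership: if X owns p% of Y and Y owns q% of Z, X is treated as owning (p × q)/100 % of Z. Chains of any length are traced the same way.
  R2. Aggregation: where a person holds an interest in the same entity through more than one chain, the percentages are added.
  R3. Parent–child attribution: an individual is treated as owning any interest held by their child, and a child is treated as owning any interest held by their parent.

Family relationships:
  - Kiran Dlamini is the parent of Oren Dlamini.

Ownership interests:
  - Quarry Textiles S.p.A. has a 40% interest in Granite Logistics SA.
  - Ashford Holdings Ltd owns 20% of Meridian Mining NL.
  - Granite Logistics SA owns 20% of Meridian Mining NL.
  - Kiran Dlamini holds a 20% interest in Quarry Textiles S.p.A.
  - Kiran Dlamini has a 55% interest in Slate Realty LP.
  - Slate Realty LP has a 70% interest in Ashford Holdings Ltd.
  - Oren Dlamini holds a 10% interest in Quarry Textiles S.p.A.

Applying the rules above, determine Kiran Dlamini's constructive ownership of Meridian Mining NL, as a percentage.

10.1%

By parent–child attribution (R3), Kiran Dlamini is treated as also owning Oren Dlamini's interest in Quarry Textiles S.p.A, giving 20% + 10% = 30%.
Chain via Slate Realty LP → Ashford Holdings Ltd (R1): 55% × 70% × 20% = 7.7% of Meridian Mining NL.
Chain via Quarry Textiles S.p.A. → Granite Logistics SA (R1): 30% × 40% × 20% = 2.4% of Meridian Mining NL.
Aggregating (R2): 7.7% + 2.4% = 10.1%.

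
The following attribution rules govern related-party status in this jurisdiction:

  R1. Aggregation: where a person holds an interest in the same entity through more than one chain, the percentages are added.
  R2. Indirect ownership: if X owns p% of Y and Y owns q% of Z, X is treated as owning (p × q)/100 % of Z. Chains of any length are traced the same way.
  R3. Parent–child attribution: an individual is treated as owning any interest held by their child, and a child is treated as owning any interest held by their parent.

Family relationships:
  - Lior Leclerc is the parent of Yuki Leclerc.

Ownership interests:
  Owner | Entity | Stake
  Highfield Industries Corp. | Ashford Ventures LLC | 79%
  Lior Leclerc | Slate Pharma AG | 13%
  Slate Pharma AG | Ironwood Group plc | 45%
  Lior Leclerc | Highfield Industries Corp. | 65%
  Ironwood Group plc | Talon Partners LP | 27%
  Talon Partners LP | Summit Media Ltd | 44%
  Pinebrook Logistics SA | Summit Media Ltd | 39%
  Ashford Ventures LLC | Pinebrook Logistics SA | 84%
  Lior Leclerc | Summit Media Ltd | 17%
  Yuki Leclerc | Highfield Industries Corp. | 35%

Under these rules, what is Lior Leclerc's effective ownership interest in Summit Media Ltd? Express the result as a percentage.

43.57538%

By parent–child attribution (R3), Lior Leclerc is treated as also owning Yuki Leclerc's interest in Highfield Industries Corp, giving 65% + 35% = 100%.
Chain via Slate Pharma AG → Ironwood Group plc → Talon Partners LP (R2): 13% × 45% × 27% × 44% = 0.69498% of Summit Media Ltd.
Chain via Highfield Industries Corp. → Ashford Ventures LLC → Pinebrook Logistics SA (R2): 100% × 79% × 84% × 39% = 25.8804% of Summit Media Ltd.
Direct interest in Summit Media Ltd: 17%.
Aggregating (R1): 0.69498% + 25.8804% + 17% = 43.57538%.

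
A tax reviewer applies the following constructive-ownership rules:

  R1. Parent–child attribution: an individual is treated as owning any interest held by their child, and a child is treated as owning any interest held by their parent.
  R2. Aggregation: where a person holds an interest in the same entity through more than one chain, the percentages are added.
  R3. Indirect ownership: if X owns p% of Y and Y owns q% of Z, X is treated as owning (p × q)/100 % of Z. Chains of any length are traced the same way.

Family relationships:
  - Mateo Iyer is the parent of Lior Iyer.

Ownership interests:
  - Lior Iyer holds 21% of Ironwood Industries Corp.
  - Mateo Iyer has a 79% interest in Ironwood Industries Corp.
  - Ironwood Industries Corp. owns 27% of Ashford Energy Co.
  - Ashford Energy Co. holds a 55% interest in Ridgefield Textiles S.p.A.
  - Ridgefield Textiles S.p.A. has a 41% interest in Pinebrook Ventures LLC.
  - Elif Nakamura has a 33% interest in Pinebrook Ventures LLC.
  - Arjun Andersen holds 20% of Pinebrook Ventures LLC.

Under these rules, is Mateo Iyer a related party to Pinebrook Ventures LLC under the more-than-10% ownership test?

No

By parent–child attribution (R1), Mateo Iyer is treated as also owning Lior Iyer's interest in Ironwood Industries Corp, giving 79% + 21% = 100%.
Chain via Ironwood Industries Corp. → Ashford Energy Co. → Ridgefield Textiles S.p.A. (R3): 100% × 27% × 55% × 41% = 6.0885% of Pinebrook Ventures LLC.
6.0885% does not exceed the 10% threshold, so Mateo is not a related party to Pinebrook Ventures LLC.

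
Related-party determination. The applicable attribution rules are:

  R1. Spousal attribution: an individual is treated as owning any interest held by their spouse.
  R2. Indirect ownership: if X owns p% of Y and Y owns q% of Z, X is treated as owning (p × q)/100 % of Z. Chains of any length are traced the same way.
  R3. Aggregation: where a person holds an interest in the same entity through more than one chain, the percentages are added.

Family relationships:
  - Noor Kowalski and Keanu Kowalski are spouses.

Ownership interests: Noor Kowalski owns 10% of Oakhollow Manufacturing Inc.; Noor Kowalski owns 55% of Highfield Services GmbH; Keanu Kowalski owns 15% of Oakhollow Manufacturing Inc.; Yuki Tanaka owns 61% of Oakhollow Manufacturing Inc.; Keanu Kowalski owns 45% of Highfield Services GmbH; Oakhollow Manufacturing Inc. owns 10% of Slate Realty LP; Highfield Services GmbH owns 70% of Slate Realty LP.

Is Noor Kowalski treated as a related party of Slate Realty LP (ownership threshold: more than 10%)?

Yes

By spousal attribution (R1), Noor Kowalski is treated as also owning Keanu Kowalski's interest in Highfield Services GmbH, giving 55% + 45% = 100%.
By spousal attribution (R1), Noor Kowalski is treated as also owning Keanu Kowalski's interest in Oakhollow Manufacturing Inc, giving 10% + 15% = 25%.
Chain via Highfield Services GmbH (R2): 100% × 70% = 70% of Slate Realty LP.
Chain via Oakhollow Manufacturing Inc. (R2): 25% × 10% = 2.5% of Slate Realty LP.
Aggregating (R3): 70% + 2.5% = 72.5%.
72.5% exceeds the 10% threshold, so Noor is a related party to Slate Realty LP.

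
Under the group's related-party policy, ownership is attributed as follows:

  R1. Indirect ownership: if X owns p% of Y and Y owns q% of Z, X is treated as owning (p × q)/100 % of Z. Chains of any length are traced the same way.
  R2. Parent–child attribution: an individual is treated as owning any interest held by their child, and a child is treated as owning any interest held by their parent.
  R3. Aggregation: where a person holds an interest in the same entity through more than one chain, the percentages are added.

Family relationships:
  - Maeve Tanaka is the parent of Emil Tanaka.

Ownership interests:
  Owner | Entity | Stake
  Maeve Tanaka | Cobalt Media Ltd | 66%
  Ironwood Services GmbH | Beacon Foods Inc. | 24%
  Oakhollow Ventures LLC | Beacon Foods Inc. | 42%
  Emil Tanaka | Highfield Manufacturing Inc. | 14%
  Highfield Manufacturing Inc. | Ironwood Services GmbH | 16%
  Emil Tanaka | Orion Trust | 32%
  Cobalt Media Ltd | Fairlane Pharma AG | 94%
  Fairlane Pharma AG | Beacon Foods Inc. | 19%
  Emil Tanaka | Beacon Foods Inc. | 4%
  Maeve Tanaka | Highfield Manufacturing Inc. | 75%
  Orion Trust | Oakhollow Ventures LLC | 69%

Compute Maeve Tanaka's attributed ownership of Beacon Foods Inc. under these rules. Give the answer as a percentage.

28.4788%

By parent–child attribution (R2), Maeve Tanaka is treated as also owning Emil Tanaka's interest in Highfield Manufacturing Inc, giving 75% + 14% = 89%.
By parent–child attribution (R2), Maeve Tanaka is treated as owning Emil Tanaka's 32% interest in Orion Trust.
By parent–child attribution (R2), Maeve Tanaka is treated as owning Emil Tanaka's 4% interest in Beacon Foods Inc.
Chain via Cobalt Media Ltd → Fairlane Pharma AG (R1): 66% × 94% × 19% = 11.7876% of Beacon Foods Inc.
Chain via Highfield Manufacturing Inc. → Ironwood Services GmbH (R1): 89% × 16% × 24% = 3.4176% of Beacon Foods Inc.
Chain via Orion Trust → Oakhollow Ventures LLC (R1): 32% × 69% × 42% = 9.2736% of Beacon Foods Inc.
Direct interest in Beacon Foods Inc: 4%.
Aggregating (R3): 11.7876% + 3.4176% + 9.2736% + 4% = 28.4788%.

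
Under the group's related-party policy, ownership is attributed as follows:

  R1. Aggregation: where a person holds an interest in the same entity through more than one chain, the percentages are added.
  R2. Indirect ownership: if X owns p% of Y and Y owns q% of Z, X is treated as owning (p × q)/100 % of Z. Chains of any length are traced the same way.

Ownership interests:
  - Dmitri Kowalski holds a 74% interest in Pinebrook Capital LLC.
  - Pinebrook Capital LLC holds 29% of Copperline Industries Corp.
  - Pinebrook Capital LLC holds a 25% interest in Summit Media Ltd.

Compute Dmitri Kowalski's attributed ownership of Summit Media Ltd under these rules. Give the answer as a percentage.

18.5%

Chain via Pinebrook Capital LLC (R2): 74% × 25% = 18.5% of Summit Media Ltd.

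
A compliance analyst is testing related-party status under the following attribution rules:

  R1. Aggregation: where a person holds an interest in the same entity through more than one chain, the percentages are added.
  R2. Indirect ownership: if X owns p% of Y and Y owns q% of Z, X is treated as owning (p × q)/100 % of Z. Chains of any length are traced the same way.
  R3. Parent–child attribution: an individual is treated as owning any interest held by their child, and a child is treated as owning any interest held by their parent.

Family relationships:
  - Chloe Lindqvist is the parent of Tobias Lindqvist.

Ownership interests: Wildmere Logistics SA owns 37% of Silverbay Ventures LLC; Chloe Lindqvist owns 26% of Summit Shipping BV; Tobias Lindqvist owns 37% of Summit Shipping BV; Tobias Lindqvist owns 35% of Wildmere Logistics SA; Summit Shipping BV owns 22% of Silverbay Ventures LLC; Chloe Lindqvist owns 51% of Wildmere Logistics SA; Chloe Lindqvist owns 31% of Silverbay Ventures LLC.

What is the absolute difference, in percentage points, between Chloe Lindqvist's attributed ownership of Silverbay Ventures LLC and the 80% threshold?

By parent–child attribution (R3), Chloe Lindqvist is treated as also owning Tobias Lindqvist's interest in Wildmere Logistics SA, giving 51% + 35% = 86%.
By parent–child attribution (R3), Chloe Lindqvist is treated as also owning Tobias Lindqvist's interest in Summit Shipping BV, giving 26% + 37% = 63%.
Chain via Wildmere Logistics SA (R2): 86% × 37% = 31.82% of Silverbay Ventures LLC.
Chain via Summit Shipping BV (R2): 63% × 22% = 13.86% of Silverbay Ventures LLC.
Direct interest in Silverbay Ventures LLC: 31%.
Aggregating (R1): 31.82% + 13.86% + 31% = 76.68%.
76.68% falls short of the 80% threshold by 3.32 percentage points.

3.32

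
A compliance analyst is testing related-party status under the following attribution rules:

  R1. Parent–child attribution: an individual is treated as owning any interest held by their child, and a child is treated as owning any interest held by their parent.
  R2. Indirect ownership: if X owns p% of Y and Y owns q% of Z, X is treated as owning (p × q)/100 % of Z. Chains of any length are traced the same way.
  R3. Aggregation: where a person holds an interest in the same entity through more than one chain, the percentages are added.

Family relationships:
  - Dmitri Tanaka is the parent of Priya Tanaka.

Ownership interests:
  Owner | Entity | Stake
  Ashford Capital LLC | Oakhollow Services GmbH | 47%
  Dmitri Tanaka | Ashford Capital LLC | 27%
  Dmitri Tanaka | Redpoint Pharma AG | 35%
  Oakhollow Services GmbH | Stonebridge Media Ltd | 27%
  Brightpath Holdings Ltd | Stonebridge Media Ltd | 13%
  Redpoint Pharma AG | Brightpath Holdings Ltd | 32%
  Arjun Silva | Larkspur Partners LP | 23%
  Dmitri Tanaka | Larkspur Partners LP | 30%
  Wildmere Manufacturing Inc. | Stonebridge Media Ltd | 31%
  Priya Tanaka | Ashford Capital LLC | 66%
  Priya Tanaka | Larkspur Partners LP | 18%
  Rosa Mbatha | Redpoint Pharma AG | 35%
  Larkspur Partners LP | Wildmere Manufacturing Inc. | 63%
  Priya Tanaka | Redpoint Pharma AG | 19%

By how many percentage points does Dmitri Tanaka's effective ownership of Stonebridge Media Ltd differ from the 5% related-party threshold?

18.4225

By parent–child attribution (R1), Dmitri Tanaka is treated as also owning Priya Tanaka's interest in Larkspur Partners LP, giving 30% + 18% = 48%.
By parent–child attribution (R1), Dmitri Tanaka is treated as also owning Priya Tanaka's interest in Ashford Capital LLC, giving 27% + 66% = 93%.
By parent–child attribution (R1), Dmitri Tanaka is treated as also owning Priya Tanaka's interest in Redpoint Pharma AG, giving 35% + 19% = 54%.
Chain via Larkspur Partners LP → Wildmere Manufacturing Inc. (R2): 48% × 63% × 31% = 9.3744% of Stonebridge Media Ltd.
Chain via Ashford Capital LLC → Oakhollow Services GmbH (R2): 93% × 47% × 27% = 11.8017% of Stonebridge Media Ltd.
Chain via Redpoint Pharma AG → Brightpath Holdings Ltd (R2): 54% × 32% × 13% = 2.2464% of Stonebridge Media Ltd.
Aggregating (R3): 9.3744% + 11.8017% + 2.2464% = 23.4225%.
23.4225% exceeds the 5% threshold by 18.4225 percentage points.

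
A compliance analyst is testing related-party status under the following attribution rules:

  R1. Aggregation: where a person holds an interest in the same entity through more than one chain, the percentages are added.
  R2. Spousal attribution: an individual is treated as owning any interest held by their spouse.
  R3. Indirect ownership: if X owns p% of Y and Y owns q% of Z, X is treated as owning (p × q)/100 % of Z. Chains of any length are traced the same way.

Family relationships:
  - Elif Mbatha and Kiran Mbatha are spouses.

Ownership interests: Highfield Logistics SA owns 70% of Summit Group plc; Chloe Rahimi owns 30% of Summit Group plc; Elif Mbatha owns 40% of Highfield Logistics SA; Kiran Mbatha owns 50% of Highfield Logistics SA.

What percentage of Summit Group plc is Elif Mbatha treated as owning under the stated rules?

63%

By spousal attribution (R2), Elif Mbatha is treated as also owning Kiran Mbatha's interest in Highfield Logistics SA, giving 40% + 50% = 90%.
Chain via Highfield Logistics SA (R3): 90% × 70% = 63% of Summit Group plc.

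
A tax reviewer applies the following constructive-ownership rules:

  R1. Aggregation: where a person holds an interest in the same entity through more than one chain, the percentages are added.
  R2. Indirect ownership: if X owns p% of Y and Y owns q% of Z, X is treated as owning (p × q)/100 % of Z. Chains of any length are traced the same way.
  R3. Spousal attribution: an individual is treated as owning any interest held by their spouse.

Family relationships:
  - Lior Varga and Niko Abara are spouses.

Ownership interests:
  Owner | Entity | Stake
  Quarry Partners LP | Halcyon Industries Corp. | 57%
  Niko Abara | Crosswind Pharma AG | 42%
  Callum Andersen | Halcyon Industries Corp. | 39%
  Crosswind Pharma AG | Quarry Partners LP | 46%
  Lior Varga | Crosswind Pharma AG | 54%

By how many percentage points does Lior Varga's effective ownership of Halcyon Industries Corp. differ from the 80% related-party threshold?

By spousal attribution (R3), Lior Varga is treated as also owning Niko Abara's interest in Crosswind Pharma AG, giving 54% + 42% = 96%.
Chain via Crosswind Pharma AG → Quarry Partners LP (R2): 96% × 46% × 57% = 25.1712% of Halcyon Industries Corp.
25.1712% falls short of the 80% threshold by 54.8288 percentage points.

54.8288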